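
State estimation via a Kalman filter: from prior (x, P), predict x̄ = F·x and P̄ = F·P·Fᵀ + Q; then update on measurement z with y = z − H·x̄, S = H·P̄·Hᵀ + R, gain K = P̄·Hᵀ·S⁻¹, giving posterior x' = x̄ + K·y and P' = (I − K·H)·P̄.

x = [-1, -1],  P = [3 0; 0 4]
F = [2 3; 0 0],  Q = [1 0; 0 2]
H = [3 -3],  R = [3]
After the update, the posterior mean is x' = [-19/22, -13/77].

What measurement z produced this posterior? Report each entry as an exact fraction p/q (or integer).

x̄ = F·x = [-5, 0]
P̄ = F·P·Fᵀ + Q = [49 0; 0 2]
S = H·P̄·Hᵀ + R = [462]
K = P̄·Hᵀ·S⁻¹ = [7/22; -1/77]
x' − x̄ = [91/22, -13/77] = K·y
y = (KᵀK)⁻¹·Kᵀ·(x' − x̄) = [13]
z = y + H·x̄ = [13] + [-15] = [-2]

z = [-2]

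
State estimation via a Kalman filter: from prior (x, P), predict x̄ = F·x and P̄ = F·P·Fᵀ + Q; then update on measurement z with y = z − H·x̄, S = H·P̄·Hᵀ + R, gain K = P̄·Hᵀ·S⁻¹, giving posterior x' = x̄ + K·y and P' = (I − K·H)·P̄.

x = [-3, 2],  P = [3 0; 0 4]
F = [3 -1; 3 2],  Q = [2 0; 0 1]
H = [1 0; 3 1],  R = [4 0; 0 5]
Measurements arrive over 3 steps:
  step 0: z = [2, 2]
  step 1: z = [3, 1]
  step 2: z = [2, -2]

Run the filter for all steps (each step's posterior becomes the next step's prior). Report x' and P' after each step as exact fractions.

step 0: x' = [16/43, 167/172], P' = [628/387 -1589/387; -1589/387 45611/3096]
step 1: x' = [2596363/3775617, 253948/3775617], P' = [5914796/3775617 -13387078/3775617; -13387078/3775617 87292903/7551234]
step 2: x' = [-3247241456/8165658825, 7196047721/16331317650], P' = [11746127212/8165658825 -25637602046/8165658825; -25637602046/8165658825 167884733711/16331317650]

step 0: x̄ = F·x = [-11, -5]
step 0: P̄ = F·P·Fᵀ + Q = [33 19; 19 44]
step 0: y = z − H·x̄ = [13, 40]
step 0: S = H·P̄·Hᵀ + R = [37 118; 118 460]
step 0: K = P̄·Hᵀ·S⁻¹ = [157/387 59/387; -1589/1548 1495/3096]
step 0: x' = x̄ + K·y = [16/43, 167/172]
step 0: P' = (I − K·H)·P̄ = [628/387 -1589/387; -1589/387 45611/3096]
step 1: x̄ = F·x = [25/172, 263/86]
step 1: P̄ = F·P·Fᵀ + Q = [173291/3096 -42071/1548; -42071/1548 19553/774]
step 1: y = z − H·x̄ = [491/172, -429/172]
step 1: S = H·P̄·Hᵀ + R = [185675/3096 435731/3096; 435731/3096 1148459/3096]
step 1: K = P̄·Hᵀ·S⁻¹ = [1478699/3775617 871462/3775617; -6693539/7551234 1394087/7551234]
step 1: x' = x̄ + K·y = [2596363/3775617, 253948/3775617]
step 1: P' = (I − K·H)·P̄ = [5914796/3775617 -13387078/3775617; -13387078/3775617 87292903/7551234]
step 2: x̄ = F·x = [7535141/3775617, 8296985/3775617]
step 2: P̄ = F·P·Fᵀ + Q = [369506635/7551234 -74220973/3775617; -74220973/3775617 70949651/3775617]
step 2: y = z − H·x̄ = [16093/3775617, -38453642/3775617]
step 2: S = H·P̄·Hᵀ + R = [399711571/7551234 960077959/7551234; 960077959/7551234 2614563511/7551234]
step 2: K = P̄·Hᵀ·S⁻¹ = [2936531803/8165658825 1920155918/8165658825; -12818801023/16331317650 2811824287/16331317650]
step 2: x' = x̄ + K·y = [-3247241456/8165658825, 7196047721/16331317650]
step 2: P' = (I − K·H)·P̄ = [11746127212/8165658825 -25637602046/8165658825; -25637602046/8165658825 167884733711/16331317650]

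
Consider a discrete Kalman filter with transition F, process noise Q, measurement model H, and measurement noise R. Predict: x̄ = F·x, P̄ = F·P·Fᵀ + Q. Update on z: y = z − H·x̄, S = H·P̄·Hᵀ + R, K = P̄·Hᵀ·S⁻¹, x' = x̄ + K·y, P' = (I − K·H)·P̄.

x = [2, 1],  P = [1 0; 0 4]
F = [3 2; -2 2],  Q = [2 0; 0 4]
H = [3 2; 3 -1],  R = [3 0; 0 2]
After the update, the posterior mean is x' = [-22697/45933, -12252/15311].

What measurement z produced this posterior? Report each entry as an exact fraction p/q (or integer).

x̄ = F·x = [8, -2]
P̄ = F·P·Fᵀ + Q = [27 10; 10 24]
S = H·P̄·Hᵀ + R = [462 225; 225 209]
K = P̄·Hᵀ·S⁻¹ = [5134/45933 3359/15311; 4984/15311 -4926/15311]
x' − x̄ = [-390161/45933, 18370/15311] = K·y
y = (KᵀK)⁻¹·Kᵀ·(x' − x̄) = [-23, -27]
z = y + H·x̄ = [-23, -27] + [20, 26] = [-3, -1]

z = [-3, -1]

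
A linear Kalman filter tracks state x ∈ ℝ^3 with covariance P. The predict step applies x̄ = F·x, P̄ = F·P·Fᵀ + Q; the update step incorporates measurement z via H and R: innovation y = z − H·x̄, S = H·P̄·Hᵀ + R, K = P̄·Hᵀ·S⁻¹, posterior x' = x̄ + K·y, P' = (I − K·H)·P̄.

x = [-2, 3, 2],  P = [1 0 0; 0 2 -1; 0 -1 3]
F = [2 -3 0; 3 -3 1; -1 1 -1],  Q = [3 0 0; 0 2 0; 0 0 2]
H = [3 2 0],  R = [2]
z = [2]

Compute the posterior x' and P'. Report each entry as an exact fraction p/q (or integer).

x̄ = F·x = [-13, -13, 3]
P̄ = F·P·Fᵀ + Q = [25 27 -11; 27 38 -16; -11 -16 10]
y = z − H·x̄ = [67]
S = H·P̄·Hᵀ + R = [703]
K = P̄·Hᵀ·S⁻¹ = [129/703; 157/703; -65/703]
x' = x̄ + K·y = [-496/703, 1380/703, -2246/703]
P' = (I − K·H)·P̄ = [934/703 -1272/703 652/703; -1272/703 2065/703 -1043/703; 652/703 -1043/703 2805/703]

x' = [-496/703, 1380/703, -2246/703]
P' = [934/703 -1272/703 652/703; -1272/703 2065/703 -1043/703; 652/703 -1043/703 2805/703]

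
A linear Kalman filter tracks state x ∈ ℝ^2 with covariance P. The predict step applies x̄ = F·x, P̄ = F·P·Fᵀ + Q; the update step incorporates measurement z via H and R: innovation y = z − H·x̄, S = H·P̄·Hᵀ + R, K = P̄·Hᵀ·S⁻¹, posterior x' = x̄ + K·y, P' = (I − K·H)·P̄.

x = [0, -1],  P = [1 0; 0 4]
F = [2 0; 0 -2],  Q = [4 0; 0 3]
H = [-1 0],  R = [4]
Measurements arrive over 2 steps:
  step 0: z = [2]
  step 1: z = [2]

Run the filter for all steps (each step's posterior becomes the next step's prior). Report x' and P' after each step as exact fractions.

step 0: x̄ = F·x = [0, 2]
step 0: P̄ = F·P·Fᵀ + Q = [8 0; 0 19]
step 0: y = z − H·x̄ = [2]
step 0: S = H·P̄·Hᵀ + R = [12]
step 0: K = P̄·Hᵀ·S⁻¹ = [-2/3; 0]
step 0: x' = x̄ + K·y = [-4/3, 2]
step 0: P' = (I − K·H)·P̄ = [8/3 0; 0 19]
step 1: x̄ = F·x = [-8/3, -4]
step 1: P̄ = F·P·Fᵀ + Q = [44/3 0; 0 79]
step 1: y = z − H·x̄ = [-2/3]
step 1: S = H·P̄·Hᵀ + R = [56/3]
step 1: K = P̄·Hᵀ·S⁻¹ = [-11/14; 0]
step 1: x' = x̄ + K·y = [-15/7, -4]
step 1: P' = (I − K·H)·P̄ = [22/7 0; 0 79]

step 0: x' = [-4/3, 2], P' = [8/3 0; 0 19]
step 1: x' = [-15/7, -4], P' = [22/7 0; 0 79]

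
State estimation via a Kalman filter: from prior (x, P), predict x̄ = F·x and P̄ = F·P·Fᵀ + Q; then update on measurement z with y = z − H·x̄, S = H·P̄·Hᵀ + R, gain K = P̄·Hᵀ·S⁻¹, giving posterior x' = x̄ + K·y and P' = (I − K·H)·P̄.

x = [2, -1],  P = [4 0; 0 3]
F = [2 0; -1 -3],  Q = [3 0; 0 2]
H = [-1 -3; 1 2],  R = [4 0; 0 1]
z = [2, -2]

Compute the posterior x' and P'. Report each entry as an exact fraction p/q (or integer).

x' = [605/437, -1927/1311]
P' = [4717/437 -2075/437; -2075/437 2947/1311]

x̄ = F·x = [4, 1]
P̄ = F·P·Fᵀ + Q = [19 -8; -8 33]
y = z − H·x̄ = [9, -8]
S = H·P̄·Hᵀ + R = [272 -177; -177 120]
K = P̄·Hᵀ·S⁻¹ = [377/437 567/437; -218/437 -331/1311]
x' = x̄ + K·y = [605/437, -1927/1311]
P' = (I − K·H)·P̄ = [4717/437 -2075/437; -2075/437 2947/1311]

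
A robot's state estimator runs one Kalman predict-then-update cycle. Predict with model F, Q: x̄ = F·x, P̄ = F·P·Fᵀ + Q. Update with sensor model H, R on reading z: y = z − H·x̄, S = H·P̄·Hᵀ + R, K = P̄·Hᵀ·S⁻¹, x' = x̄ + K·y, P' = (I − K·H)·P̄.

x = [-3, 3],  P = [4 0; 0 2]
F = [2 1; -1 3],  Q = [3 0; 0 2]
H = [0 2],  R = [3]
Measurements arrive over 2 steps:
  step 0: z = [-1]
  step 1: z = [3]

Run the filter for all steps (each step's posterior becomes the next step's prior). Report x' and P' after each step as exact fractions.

step 0: x' = [-197/99, -4/33], P' = [2063/99 -2/33; -2/33 8/11]
step 1: x' = [-47538/12077, 18153/12077], P' = [421531/12077 -11820/12077; -11820/12077 8835/12077]

step 0: x̄ = F·x = [-3, 12]
step 0: P̄ = F·P·Fᵀ + Q = [21 -2; -2 24]
step 0: y = z − H·x̄ = [-25]
step 0: S = H·P̄·Hᵀ + R = [99]
step 0: K = P̄·Hᵀ·S⁻¹ = [-4/99; 16/33]
step 0: x' = x̄ + K·y = [-197/99, -4/33]
step 0: P' = (I − K·H)·P̄ = [2063/99 -2/33; -2/33 8/11]
step 1: x̄ = F·x = [-406/99, 161/99]
step 1: P̄ = F·P·Fᵀ + Q = [8597/99 -3940/99; -3940/99 2945/99]
step 1: y = z − H·x̄ = [-25/99]
step 1: S = H·P̄·Hᵀ + R = [12077/99]
step 1: K = P̄·Hᵀ·S⁻¹ = [-7880/12077; 5890/12077]
step 1: x' = x̄ + K·y = [-47538/12077, 18153/12077]
step 1: P' = (I − K·H)·P̄ = [421531/12077 -11820/12077; -11820/12077 8835/12077]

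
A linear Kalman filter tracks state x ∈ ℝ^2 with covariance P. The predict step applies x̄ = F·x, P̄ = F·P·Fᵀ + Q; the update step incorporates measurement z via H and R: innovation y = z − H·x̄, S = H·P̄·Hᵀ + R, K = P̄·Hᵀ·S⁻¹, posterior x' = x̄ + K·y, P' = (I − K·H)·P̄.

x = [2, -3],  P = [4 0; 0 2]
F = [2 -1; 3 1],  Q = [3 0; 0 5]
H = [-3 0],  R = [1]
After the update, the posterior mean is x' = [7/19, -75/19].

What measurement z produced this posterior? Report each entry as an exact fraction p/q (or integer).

z = [-1]

x̄ = F·x = [7, 3]
P̄ = F·P·Fᵀ + Q = [21 22; 22 43]
S = H·P̄·Hᵀ + R = [190]
K = P̄·Hᵀ·S⁻¹ = [-63/190; -33/95]
x' − x̄ = [-126/19, -132/19] = K·y
y = (KᵀK)⁻¹·Kᵀ·(x' − x̄) = [20]
z = y + H·x̄ = [20] + [-21] = [-1]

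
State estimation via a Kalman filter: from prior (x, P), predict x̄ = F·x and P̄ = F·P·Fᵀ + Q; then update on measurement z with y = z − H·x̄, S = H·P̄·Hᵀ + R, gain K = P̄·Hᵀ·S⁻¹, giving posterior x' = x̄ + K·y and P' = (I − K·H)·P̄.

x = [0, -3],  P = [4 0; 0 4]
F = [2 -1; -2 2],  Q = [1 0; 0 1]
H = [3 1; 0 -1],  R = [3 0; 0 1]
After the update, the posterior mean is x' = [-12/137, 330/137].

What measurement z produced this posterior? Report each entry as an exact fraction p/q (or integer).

x̄ = F·x = [3, -6]
P̄ = F·P·Fᵀ + Q = [21 -24; -24 33]
S = H·P̄·Hᵀ + R = [81 39; 39 34]
K = P̄·Hᵀ·S⁻¹ = [130/411 47/137; -13/411 -128/137]
x' − x̄ = [-423/137, 1152/137] = K·y
y = (KᵀK)⁻¹·Kᵀ·(x' − x̄) = [0, -9]
z = y + H·x̄ = [0, -9] + [3, 6] = [3, -3]

z = [3, -3]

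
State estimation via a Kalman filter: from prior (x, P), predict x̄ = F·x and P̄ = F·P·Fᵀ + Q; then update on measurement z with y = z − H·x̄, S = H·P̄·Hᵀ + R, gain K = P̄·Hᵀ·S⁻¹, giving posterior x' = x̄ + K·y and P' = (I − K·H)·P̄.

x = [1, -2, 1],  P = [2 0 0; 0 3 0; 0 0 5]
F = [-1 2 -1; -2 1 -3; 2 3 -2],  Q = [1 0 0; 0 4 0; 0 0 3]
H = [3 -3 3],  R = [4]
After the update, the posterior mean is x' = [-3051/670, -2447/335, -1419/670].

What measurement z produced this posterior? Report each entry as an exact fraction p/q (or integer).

x̄ = F·x = [-6, -7, -6]
P̄ = F·P·Fᵀ + Q = [20 25 24; 25 60 31; 24 31 58]
S = H·P̄·Hᵀ + R = [670]
K = P̄·Hᵀ·S⁻¹ = [57/670; -6/335; 153/670]
x' − x̄ = [969/670, -102/335, 2601/670] = K·y
y = (KᵀK)⁻¹·Kᵀ·(x' − x̄) = [17]
z = y + H·x̄ = [17] + [-15] = [2]

z = [2]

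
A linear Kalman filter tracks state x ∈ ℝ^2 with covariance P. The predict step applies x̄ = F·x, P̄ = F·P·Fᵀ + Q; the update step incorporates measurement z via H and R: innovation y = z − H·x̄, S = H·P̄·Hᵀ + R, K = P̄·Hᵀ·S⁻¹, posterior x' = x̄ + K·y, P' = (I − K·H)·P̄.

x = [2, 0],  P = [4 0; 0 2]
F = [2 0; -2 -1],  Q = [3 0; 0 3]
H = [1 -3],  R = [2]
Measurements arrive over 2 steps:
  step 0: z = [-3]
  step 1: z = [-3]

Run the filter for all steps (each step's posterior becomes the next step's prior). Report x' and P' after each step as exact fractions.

step 0: x̄ = F·x = [4, -4]
step 0: P̄ = F·P·Fᵀ + Q = [19 -16; -16 21]
step 0: y = z − H·x̄ = [-19]
step 0: S = H·P̄·Hᵀ + R = [306]
step 0: K = P̄·Hᵀ·S⁻¹ = [67/306; -79/306]
step 0: x' = x̄ + K·y = [-49/306, 277/306]
step 0: P' = (I − K·H)·P̄ = [1325/306 397/306; 397/306 185/306]
step 1: x̄ = F·x = [-49/153, -179/306]
step 1: P̄ = F·P·Fᵀ + Q = [3109/153 -3047/153; -3047/153 7991/306]
step 1: y = z − H·x̄ = [-1357/306]
step 1: S = H·P̄·Hᵀ + R = [115313/306]
step 1: K = P̄·Hᵀ·S⁻¹ = [24500/115313; -30067/115313]
step 1: x' = x̄ + K·y = [-145579/115313, 65882/115313]
step 1: P' = (I − K·H)·P̄ = [381589/115313 110863/115313; 110863/115313 56999/115313]

step 0: x' = [-49/306, 277/306], P' = [1325/306 397/306; 397/306 185/306]
step 1: x' = [-145579/115313, 65882/115313], P' = [381589/115313 110863/115313; 110863/115313 56999/115313]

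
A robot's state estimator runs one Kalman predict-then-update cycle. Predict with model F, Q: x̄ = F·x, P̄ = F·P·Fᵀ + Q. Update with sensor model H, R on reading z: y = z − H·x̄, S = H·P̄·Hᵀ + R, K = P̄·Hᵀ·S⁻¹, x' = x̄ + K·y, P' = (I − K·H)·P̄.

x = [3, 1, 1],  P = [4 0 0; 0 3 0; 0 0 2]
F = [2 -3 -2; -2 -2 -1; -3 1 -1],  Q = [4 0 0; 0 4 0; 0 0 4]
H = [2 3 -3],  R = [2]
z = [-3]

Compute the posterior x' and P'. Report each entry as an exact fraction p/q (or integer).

x̄ = F·x = [1, -9, -9]
P̄ = F·P·Fᵀ + Q = [55 6 -29; 6 34 20; -29 20 45]
y = z − H·x̄ = [-5]
S = H·P̄·Hᵀ + R = [993]
K = P̄·Hᵀ·S⁻¹ = [215/993; 18/331; -133/993]
x' = x̄ + K·y = [-82/993, -3069/331, -8272/993]
P' = (I − K·H)·P̄ = [8390/993 -1884/331 -202/993; -1884/331 10282/331 9014/331; -202/993 9014/331 26996/993]

x' = [-82/993, -3069/331, -8272/993]
P' = [8390/993 -1884/331 -202/993; -1884/331 10282/331 9014/331; -202/993 9014/331 26996/993]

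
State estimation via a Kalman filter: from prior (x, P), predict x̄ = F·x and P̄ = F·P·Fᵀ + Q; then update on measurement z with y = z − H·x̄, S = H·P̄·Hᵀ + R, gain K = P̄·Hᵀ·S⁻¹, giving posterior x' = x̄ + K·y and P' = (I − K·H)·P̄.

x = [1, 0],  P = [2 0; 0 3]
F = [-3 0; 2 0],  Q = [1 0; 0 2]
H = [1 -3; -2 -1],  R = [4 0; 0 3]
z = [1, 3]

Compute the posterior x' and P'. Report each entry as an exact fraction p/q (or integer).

x̄ = F·x = [-3, 2]
P̄ = F·P·Fᵀ + Q = [19 -12; -12 10]
y = z − H·x̄ = [10, -1]
S = H·P̄·Hᵀ + R = [185 -68; -68 41]
K = P̄·Hᵀ·S⁻¹ = [487/2961 -1070/2961; -110/423 -38/423]
x' = x̄ + K·y = [-327/329, -24/47]
P' = (I − K·H)·P̄ = [1654/2961 -14/423; -14/423 142/423]

x' = [-327/329, -24/47]
P' = [1654/2961 -14/423; -14/423 142/423]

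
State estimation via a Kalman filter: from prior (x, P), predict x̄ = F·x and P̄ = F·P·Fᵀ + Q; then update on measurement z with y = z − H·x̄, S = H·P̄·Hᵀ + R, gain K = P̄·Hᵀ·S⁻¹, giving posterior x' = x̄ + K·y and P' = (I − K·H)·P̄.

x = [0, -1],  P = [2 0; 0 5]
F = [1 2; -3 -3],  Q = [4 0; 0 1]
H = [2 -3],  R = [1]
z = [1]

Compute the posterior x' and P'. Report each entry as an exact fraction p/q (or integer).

x̄ = F·x = [-2, 3]
P̄ = F·P·Fᵀ + Q = [26 -36; -36 64]
y = z − H·x̄ = [14]
S = H·P̄·Hᵀ + R = [1113]
K = P̄·Hᵀ·S⁻¹ = [160/1113; -88/371]
x' = x̄ + K·y = [2/159, -17/53]
P' = (I − K·H)·P̄ = [3338/1113 724/371; 724/371 512/371]

x' = [2/159, -17/53]
P' = [3338/1113 724/371; 724/371 512/371]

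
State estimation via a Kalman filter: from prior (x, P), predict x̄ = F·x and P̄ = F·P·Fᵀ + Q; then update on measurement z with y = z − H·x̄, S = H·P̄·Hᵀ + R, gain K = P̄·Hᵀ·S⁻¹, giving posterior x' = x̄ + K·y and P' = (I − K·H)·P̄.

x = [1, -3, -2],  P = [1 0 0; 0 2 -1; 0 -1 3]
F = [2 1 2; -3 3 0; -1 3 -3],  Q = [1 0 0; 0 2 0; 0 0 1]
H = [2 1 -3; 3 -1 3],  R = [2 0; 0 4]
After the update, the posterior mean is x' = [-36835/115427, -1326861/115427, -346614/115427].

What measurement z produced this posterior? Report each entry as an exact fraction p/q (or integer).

z = [-3, 2]

x̄ = F·x = [-5, -12, -4]
P̄ = F·P·Fᵀ + Q = [15 -6 -17; -6 29 30; -17 30 65]
S = H·P̄·Hᵀ + R = [676 -299; -299 303]
K = P̄·Hᵀ·S⁻¹ = [22725/115427 1725/8879; -9262/115427 557/8879; -26211/115427 1351/8879]
x' − x̄ = [540300/115427, 58263/115427, 115094/115427] = K·y
y = (KᵀK)⁻¹·Kᵀ·(x' − x̄) = [7, 17]
z = y + H·x̄ = [7, 17] + [-10, -15] = [-3, 2]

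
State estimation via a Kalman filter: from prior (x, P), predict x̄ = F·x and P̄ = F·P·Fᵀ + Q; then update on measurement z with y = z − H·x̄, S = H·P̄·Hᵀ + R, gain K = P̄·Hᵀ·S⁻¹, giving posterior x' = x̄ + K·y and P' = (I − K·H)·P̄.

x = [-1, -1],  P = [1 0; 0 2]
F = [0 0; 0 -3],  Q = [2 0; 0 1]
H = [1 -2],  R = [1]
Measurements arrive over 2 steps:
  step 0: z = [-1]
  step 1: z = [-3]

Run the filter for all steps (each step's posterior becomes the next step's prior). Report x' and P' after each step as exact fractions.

step 0: x̄ = F·x = [0, 3]
step 0: P̄ = F·P·Fᵀ + Q = [2 0; 0 19]
step 0: y = z − H·x̄ = [5]
step 0: S = H·P̄·Hᵀ + R = [79]
step 0: K = P̄·Hᵀ·S⁻¹ = [2/79; -38/79]
step 0: x' = x̄ + K·y = [10/79, 47/79]
step 0: P' = (I − K·H)·P̄ = [154/79 76/79; 76/79 57/79]
step 1: x̄ = F·x = [0, -141/79]
step 1: P̄ = F·P·Fᵀ + Q = [2 0; 0 592/79]
step 1: y = z − H·x̄ = [-519/79]
step 1: S = H·P̄·Hᵀ + R = [2605/79]
step 1: K = P̄·Hᵀ·S⁻¹ = [158/2605; -1184/2605]
step 1: x' = x̄ + K·y = [-1038/2605, 3129/2605]
step 1: P' = (I − K·H)·P̄ = [4894/2605 2368/2605; 2368/2605 1776/2605]

step 0: x' = [10/79, 47/79], P' = [154/79 76/79; 76/79 57/79]
step 1: x' = [-1038/2605, 3129/2605], P' = [4894/2605 2368/2605; 2368/2605 1776/2605]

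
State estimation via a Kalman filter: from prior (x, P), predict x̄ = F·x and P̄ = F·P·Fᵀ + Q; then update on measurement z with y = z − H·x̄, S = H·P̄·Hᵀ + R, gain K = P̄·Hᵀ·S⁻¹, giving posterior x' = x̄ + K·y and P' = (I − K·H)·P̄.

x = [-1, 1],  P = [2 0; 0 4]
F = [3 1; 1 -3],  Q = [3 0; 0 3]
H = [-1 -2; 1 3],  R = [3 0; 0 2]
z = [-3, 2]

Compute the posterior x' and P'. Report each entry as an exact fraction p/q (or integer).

x' = [2799/2399, 963/2399]
P' = [34765/2399 -12893/2399; -12893/2399 5191/2399]

x̄ = F·x = [-2, -4]
P̄ = F·P·Fᵀ + Q = [25 -6; -6 41]
y = z − H·x̄ = [-13, 16]
S = H·P̄·Hᵀ + R = [168 -241; -241 360]
K = P̄·Hᵀ·S⁻¹ = [-2993/2399 -1957/2399; 837/2399 1340/2399]
x' = x̄ + K·y = [2799/2399, 963/2399]
P' = (I − K·H)·P̄ = [34765/2399 -12893/2399; -12893/2399 5191/2399]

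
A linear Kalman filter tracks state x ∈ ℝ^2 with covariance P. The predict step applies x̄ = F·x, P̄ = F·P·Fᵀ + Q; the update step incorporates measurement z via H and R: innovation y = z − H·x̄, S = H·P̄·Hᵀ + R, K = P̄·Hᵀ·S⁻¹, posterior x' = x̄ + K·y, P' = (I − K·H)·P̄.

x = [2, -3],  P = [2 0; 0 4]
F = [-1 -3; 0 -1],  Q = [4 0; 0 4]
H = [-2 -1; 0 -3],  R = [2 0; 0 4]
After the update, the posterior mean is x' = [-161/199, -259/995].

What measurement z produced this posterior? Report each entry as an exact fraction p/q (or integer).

z = [2, 1]

x̄ = F·x = [7, 3]
P̄ = F·P·Fᵀ + Q = [42 12; 12 8]
S = H·P̄·Hᵀ + R = [226 96; 96 76]
K = P̄·Hᵀ·S⁻¹ = [-96/199 27/199; -16/995 -294/995]
x' − x̄ = [-1554/199, -3244/995] = K·y
y = (KᵀK)⁻¹·Kᵀ·(x' − x̄) = [19, 10]
z = y + H·x̄ = [19, 10] + [-17, -9] = [2, 1]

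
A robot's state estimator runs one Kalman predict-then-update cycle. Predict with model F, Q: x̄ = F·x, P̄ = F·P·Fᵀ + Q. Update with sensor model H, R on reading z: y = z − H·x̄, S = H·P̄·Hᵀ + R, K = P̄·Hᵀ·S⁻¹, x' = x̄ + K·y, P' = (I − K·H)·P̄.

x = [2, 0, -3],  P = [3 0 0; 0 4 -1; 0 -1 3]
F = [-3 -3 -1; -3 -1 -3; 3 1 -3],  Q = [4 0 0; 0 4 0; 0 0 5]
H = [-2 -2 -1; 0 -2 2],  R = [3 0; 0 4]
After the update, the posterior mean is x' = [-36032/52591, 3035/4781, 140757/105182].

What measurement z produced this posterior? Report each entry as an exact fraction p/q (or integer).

z = [-1, 1]

x̄ = F·x = [-3, 3, 15]
P̄ = F·P·Fᵀ + Q = [64 38 -38; 38 56 -4; -38 -4 69]
S = H·P̄·Hᵀ + R = [688 398; 398 536]
K = P̄·Hᵀ·S⁻¹ = [-7120/52591 -9627/52591; -1156/4781 -212/4781; -12517/52591 47239/105182]
x' − x̄ = [121741/52591, -11308/4781, -1436973/105182] = K·y
y = (KᵀK)⁻¹·Kᵀ·(x' − x̄) = [14, -23]
z = y + H·x̄ = [14, -23] + [-15, 24] = [-1, 1]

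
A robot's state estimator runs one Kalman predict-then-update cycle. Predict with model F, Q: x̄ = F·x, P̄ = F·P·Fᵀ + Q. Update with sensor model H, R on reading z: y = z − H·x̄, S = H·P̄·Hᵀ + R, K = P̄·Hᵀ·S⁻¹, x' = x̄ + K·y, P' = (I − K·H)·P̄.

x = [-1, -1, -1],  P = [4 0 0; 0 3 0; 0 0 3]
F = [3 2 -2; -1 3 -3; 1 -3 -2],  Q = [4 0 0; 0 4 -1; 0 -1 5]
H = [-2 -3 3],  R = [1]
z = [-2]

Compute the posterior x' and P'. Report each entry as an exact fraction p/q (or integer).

x' = [-293/245, 6407/1715, 3902/1715]
P' = [1564/35 -1296/245 5994/245; -1296/245 30154/1715 24014/1715; 5994/245 24014/1715 52044/1715]

x̄ = F·x = [-3, 1, 4]
P̄ = F·P·Fᵀ + Q = [64 24 6; 24 62 -14; 6 -14 48]
y = z − H·x̄ = [-17]
S = H·P̄·Hᵀ + R = [1715]
K = P̄·Hᵀ·S⁻¹ = [-26/245; -276/1715; 174/1715]
x' = x̄ + K·y = [-293/245, 6407/1715, 3902/1715]
P' = (I − K·H)·P̄ = [1564/35 -1296/245 5994/245; -1296/245 30154/1715 24014/1715; 5994/245 24014/1715 52044/1715]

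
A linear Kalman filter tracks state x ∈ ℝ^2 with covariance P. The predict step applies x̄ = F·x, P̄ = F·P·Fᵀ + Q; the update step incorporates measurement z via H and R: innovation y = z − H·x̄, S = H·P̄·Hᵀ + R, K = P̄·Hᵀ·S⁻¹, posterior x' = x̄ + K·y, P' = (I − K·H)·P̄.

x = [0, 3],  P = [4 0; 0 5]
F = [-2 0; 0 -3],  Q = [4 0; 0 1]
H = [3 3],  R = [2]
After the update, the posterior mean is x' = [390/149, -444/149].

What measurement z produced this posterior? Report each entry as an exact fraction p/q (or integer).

z = [-1]

x̄ = F·x = [0, -9]
P̄ = F·P·Fᵀ + Q = [20 0; 0 46]
S = H·P̄·Hᵀ + R = [596]
K = P̄·Hᵀ·S⁻¹ = [15/149; 69/298]
x' − x̄ = [390/149, 897/149] = K·y
y = (KᵀK)⁻¹·Kᵀ·(x' − x̄) = [26]
z = y + H·x̄ = [26] + [-27] = [-1]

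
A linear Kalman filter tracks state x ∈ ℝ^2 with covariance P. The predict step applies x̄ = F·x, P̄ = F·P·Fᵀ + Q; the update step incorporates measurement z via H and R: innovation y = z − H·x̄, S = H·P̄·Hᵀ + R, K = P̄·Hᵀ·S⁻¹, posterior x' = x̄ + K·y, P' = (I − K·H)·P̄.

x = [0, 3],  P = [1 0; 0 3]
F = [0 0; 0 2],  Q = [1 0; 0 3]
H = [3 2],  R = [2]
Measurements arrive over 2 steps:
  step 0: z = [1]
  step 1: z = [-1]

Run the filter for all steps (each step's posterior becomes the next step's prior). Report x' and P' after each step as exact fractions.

step 0: x̄ = F·x = [0, 6]
step 0: P̄ = F·P·Fᵀ + Q = [1 0; 0 15]
step 0: y = z − H·x̄ = [-11]
step 0: S = H·P̄·Hᵀ + R = [71]
step 0: K = P̄·Hᵀ·S⁻¹ = [3/71; 30/71]
step 0: x' = x̄ + K·y = [-33/71, 96/71]
step 0: P' = (I − K·H)·P̄ = [62/71 -90/71; -90/71 165/71]
step 1: x̄ = F·x = [0, 192/71]
step 1: P̄ = F·P·Fᵀ + Q = [1 0; 0 873/71]
step 1: y = z − H·x̄ = [-455/71]
step 1: S = H·P̄·Hᵀ + R = [4273/71]
step 1: K = P̄·Hᵀ·S⁻¹ = [213/4273; 1746/4273]
step 1: x' = x̄ + K·y = [-1365/4273, 366/4273]
step 1: P' = (I − K·H)·P̄ = [3634/4273 -5238/4273; -5238/4273 9603/4273]

step 0: x' = [-33/71, 96/71], P' = [62/71 -90/71; -90/71 165/71]
step 1: x' = [-1365/4273, 366/4273], P' = [3634/4273 -5238/4273; -5238/4273 9603/4273]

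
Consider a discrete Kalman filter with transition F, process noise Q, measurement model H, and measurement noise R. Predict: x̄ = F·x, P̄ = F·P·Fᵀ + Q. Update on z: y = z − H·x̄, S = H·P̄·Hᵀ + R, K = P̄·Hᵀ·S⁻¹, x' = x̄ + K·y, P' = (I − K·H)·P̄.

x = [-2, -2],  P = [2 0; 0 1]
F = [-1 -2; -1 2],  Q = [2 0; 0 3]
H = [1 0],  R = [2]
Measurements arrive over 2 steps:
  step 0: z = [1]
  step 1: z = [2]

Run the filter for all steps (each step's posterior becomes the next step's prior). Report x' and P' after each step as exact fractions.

step 0: x' = [2, -1], P' = [8/5 -2/5; -2/5 43/5]
step 1: x' = [91/48, -137/24], P' = [91/48 -41/24; -41/24 151/12]

step 0: x̄ = F·x = [6, -2]
step 0: P̄ = F·P·Fᵀ + Q = [8 -2; -2 9]
step 0: y = z − H·x̄ = [-5]
step 0: S = H·P̄·Hᵀ + R = [10]
step 0: K = P̄·Hᵀ·S⁻¹ = [4/5; -1/5]
step 0: x' = x̄ + K·y = [2, -1]
step 0: P' = (I − K·H)·P̄ = [8/5 -2/5; -2/5 43/5]
step 1: x̄ = F·x = [0, -4]
step 1: P̄ = F·P·Fᵀ + Q = [182/5 -164/5; -164/5 203/5]
step 1: y = z − H·x̄ = [2]
step 1: S = H·P̄·Hᵀ + R = [192/5]
step 1: K = P̄·Hᵀ·S⁻¹ = [91/96; -41/48]
step 1: x' = x̄ + K·y = [91/48, -137/24]
step 1: P' = (I − K·H)·P̄ = [91/48 -41/24; -41/24 151/12]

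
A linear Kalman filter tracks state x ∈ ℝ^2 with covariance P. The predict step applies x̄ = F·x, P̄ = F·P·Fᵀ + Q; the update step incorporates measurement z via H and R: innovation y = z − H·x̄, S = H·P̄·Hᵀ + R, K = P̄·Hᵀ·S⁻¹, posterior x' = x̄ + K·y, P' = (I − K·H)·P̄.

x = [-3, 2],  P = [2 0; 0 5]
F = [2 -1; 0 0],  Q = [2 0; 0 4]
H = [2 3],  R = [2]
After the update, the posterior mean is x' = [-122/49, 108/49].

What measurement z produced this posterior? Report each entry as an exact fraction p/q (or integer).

z = [2]

x̄ = F·x = [-8, 0]
P̄ = F·P·Fᵀ + Q = [15 0; 0 4]
S = H·P̄·Hᵀ + R = [98]
K = P̄·Hᵀ·S⁻¹ = [15/49; 6/49]
x' − x̄ = [270/49, 108/49] = K·y
y = (KᵀK)⁻¹·Kᵀ·(x' − x̄) = [18]
z = y + H·x̄ = [18] + [-16] = [2]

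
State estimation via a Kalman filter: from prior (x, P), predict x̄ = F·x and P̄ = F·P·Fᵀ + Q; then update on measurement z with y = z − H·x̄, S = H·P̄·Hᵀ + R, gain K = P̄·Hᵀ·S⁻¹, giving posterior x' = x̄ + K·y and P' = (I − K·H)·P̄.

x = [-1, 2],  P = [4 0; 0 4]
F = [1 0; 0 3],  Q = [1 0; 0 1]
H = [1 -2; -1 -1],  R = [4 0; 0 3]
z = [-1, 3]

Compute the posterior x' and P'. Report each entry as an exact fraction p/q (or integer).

x' = [-563/288, -281/576]
P' = [755/576 185/1152; 185/1152 1739/2304]

x̄ = F·x = [-1, 6]
P̄ = F·P·Fᵀ + Q = [5 0; 0 37]
y = z − H·x̄ = [12, 8]
S = H·P̄·Hᵀ + R = [157 69; 69 45]
K = P̄·Hᵀ·S⁻¹ = [95/384 -565/1152; -259/768 -703/2304]
x' = x̄ + K·y = [-563/288, -281/576]
P' = (I − K·H)·P̄ = [755/576 185/1152; 185/1152 1739/2304]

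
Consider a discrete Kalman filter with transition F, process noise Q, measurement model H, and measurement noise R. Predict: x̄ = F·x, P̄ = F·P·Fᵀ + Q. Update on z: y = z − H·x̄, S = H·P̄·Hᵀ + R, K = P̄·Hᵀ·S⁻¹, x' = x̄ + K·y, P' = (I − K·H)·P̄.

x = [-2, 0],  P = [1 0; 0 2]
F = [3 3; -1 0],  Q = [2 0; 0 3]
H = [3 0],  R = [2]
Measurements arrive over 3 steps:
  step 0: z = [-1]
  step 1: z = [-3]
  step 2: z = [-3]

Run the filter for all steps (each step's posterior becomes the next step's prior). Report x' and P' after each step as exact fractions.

step 0: x' = [-99/263, 373/263], P' = [58/263 -6/263; -6/263 971/263]
step 1: x' = [-2757/2827, 1251/2827], P' = [19358/87637 -312/87637; -312/87637 281405/87637]
step 2: x' = [-26168841/26063999, 25111023/26063999], P' = [5753050/26063999 -114276/26063999; -114276/26063999 83613955/26063999]

step 0: x̄ = F·x = [-6, 2]
step 0: P̄ = F·P·Fᵀ + Q = [29 -3; -3 4]
step 0: y = z − H·x̄ = [17]
step 0: S = H·P̄·Hᵀ + R = [263]
step 0: K = P̄·Hᵀ·S⁻¹ = [87/263; -9/263]
step 0: x' = x̄ + K·y = [-99/263, 373/263]
step 0: P' = (I − K·H)·P̄ = [58/263 -6/263; -6/263 971/263]
step 1: x̄ = F·x = [822/263, 99/263]
step 1: P̄ = F·P·Fᵀ + Q = [9679/263 -156/263; -156/263 847/263]
step 1: y = z − H·x̄ = [-3255/263]
step 1: S = H·P̄·Hᵀ + R = [87637/263]
step 1: K = P̄·Hᵀ·S⁻¹ = [29037/87637; -468/87637]
step 1: x' = x̄ + K·y = [-2757/2827, 1251/2827]
step 1: P' = (I − K·H)·P̄ = [19358/87637 -312/87637; -312/87637 281405/87637]
step 2: x̄ = F·x = [-4518/2827, 2757/2827]
step 2: P̄ = F·P·Fᵀ + Q = [2876525/87637 -57138/87637; -57138/87637 282269/87637]
step 2: y = z − H·x̄ = [5073/2827]
step 2: S = H·P̄·Hᵀ + R = [26063999/87637]
step 2: K = P̄·Hᵀ·S⁻¹ = [8629575/26063999; -171414/26063999]
step 2: x' = x̄ + K·y = [-26168841/26063999, 25111023/26063999]
step 2: P' = (I − K·H)·P̄ = [5753050/26063999 -114276/26063999; -114276/26063999 83613955/26063999]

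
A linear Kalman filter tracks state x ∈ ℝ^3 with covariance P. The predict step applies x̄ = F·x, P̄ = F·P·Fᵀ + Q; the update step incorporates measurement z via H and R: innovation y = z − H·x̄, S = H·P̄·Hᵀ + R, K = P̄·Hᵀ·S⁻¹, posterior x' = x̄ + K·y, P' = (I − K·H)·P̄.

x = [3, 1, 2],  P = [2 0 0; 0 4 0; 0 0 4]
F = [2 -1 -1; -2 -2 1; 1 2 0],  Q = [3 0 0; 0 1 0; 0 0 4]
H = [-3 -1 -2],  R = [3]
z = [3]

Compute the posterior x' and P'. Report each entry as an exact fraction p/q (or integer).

x̄ = F·x = [3, -6, 5]
P̄ = F·P·Fᵀ + Q = [19 -4 -4; -4 29 -20; -4 -20 22]
y = z − H·x̄ = [16]
S = H·P̄·Hᵀ + R = [139]
K = P̄·Hᵀ·S⁻¹ = [-45/139; 23/139; -12/139]
x' = x̄ + K·y = [-303/139, -466/139, 503/139]
P' = (I − K·H)·P̄ = [616/139 479/139 -1096/139; 479/139 3502/139 -2504/139; -1096/139 -2504/139 2914/139]

x' = [-303/139, -466/139, 503/139]
P' = [616/139 479/139 -1096/139; 479/139 3502/139 -2504/139; -1096/139 -2504/139 2914/139]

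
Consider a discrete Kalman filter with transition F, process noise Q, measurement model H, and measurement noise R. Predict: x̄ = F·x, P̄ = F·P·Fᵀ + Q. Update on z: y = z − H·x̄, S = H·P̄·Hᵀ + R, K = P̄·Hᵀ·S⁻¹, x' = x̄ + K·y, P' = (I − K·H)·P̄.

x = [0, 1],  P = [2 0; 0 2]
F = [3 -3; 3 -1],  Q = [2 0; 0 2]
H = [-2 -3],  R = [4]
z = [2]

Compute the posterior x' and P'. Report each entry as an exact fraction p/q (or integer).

x' = [-445/321, 26/107]
P' = [1246/321 -244/107; -244/107 188/107]

x̄ = F·x = [-3, -1]
P̄ = F·P·Fᵀ + Q = [38 24; 24 22]
y = z − H·x̄ = [-7]
S = H·P̄·Hᵀ + R = [642]
K = P̄·Hᵀ·S⁻¹ = [-74/321; -19/107]
x' = x̄ + K·y = [-445/321, 26/107]
P' = (I − K·H)·P̄ = [1246/321 -244/107; -244/107 188/107]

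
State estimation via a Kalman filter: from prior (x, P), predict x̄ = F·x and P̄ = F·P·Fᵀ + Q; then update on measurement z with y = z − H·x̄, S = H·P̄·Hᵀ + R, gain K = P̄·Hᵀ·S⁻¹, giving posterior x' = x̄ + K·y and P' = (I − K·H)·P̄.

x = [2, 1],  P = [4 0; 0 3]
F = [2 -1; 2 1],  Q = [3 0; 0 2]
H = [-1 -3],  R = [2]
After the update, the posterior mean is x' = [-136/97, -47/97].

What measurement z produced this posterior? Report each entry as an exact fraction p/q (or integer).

x̄ = F·x = [3, 5]
P̄ = F·P·Fᵀ + Q = [22 13; 13 21]
S = H·P̄·Hᵀ + R = [291]
K = P̄·Hᵀ·S⁻¹ = [-61/291; -76/291]
x' − x̄ = [-427/97, -532/97] = K·y
y = (KᵀK)⁻¹·Kᵀ·(x' − x̄) = [21]
z = y + H·x̄ = [21] + [-18] = [3]

z = [3]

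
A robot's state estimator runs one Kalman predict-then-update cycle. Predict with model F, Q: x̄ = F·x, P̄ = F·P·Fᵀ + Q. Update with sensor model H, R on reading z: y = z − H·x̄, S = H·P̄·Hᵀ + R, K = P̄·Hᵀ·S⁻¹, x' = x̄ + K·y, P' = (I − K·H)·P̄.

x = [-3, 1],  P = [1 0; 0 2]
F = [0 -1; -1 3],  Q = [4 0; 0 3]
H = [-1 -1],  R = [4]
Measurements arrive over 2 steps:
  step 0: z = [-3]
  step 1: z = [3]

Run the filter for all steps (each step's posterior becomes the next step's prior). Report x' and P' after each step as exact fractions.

step 0: x̄ = F·x = [-1, 6]
step 0: P̄ = F·P·Fᵀ + Q = [6 -6; -6 22]
step 0: y = z − H·x̄ = [2]
step 0: S = H·P̄·Hᵀ + R = [20]
step 0: K = P̄·Hᵀ·S⁻¹ = [0; -4/5]
step 0: x' = x̄ + K·y = [-1, 22/5]
step 0: P' = (I − K·H)·P̄ = [6 -6; -6 46/5]
step 1: x̄ = F·x = [-22/5, 71/5]
step 1: P̄ = F·P·Fᵀ + Q = [66/5 -168/5; -168/5 639/5]
step 1: y = z − H·x̄ = [64/5]
step 1: S = H·P̄·Hᵀ + R = [389/5]
step 1: K = P̄·Hᵀ·S⁻¹ = [102/389; -471/389]
step 1: x' = x̄ + K·y = [-406/389, -505/389]
step 1: P' = (I − K·H)·P̄ = [3054/389 -3462/389; -3462/389 5346/389]

step 0: x' = [-1, 22/5], P' = [6 -6; -6 46/5]
step 1: x' = [-406/389, -505/389], P' = [3054/389 -3462/389; -3462/389 5346/389]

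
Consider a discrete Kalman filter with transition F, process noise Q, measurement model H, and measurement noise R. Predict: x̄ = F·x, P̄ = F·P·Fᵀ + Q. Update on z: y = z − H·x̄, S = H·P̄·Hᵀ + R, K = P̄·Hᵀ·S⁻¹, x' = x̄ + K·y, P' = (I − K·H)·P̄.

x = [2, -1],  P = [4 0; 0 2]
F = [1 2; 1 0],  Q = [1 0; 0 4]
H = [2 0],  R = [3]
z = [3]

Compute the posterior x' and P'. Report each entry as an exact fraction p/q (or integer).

x̄ = F·x = [0, 2]
P̄ = F·P·Fᵀ + Q = [13 4; 4 8]
y = z − H·x̄ = [3]
S = H·P̄·Hᵀ + R = [55]
K = P̄·Hᵀ·S⁻¹ = [26/55; 8/55]
x' = x̄ + K·y = [78/55, 134/55]
P' = (I − K·H)·P̄ = [39/55 12/55; 12/55 376/55]

x' = [78/55, 134/55]
P' = [39/55 12/55; 12/55 376/55]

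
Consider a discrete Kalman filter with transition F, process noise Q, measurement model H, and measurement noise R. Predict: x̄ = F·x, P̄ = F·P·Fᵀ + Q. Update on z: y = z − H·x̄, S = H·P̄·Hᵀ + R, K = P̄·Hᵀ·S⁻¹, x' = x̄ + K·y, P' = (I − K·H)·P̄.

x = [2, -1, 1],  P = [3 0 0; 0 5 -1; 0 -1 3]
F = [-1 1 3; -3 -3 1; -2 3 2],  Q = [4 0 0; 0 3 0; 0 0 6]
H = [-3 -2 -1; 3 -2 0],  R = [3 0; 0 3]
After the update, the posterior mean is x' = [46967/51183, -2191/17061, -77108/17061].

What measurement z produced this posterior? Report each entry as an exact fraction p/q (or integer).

z = [2, 3]

x̄ = F·x = [0, -2, -5]
P̄ = F·P·Fᵀ + Q = [33 11 28; 11 84 -18; 28 -18 63]
S = H·P̄·Hᵀ + R = [927 -81; -81 504]
K = P̄·Hᵀ·S⁻¹ = [-7651/51183 6590/51183; -3821/17061 -1728/5687; -1712/17061 3787/17061]
x' − x̄ = [46967/51183, 31931/17061, 8197/17061] = K·y
y = (KᵀK)⁻¹·Kᵀ·(x' − x̄) = [-7, -1]
z = y + H·x̄ = [-7, -1] + [9, 4] = [2, 3]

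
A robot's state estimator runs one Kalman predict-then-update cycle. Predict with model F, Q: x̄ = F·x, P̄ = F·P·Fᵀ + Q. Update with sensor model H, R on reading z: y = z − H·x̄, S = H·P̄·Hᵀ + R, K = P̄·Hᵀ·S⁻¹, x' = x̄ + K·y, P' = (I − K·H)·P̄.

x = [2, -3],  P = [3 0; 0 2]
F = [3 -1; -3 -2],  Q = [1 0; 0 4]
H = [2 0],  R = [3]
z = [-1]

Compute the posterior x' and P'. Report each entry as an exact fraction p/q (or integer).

x' = [-11/41, 874/123]
P' = [30/41 -23/41; -23/41 2681/123]

x̄ = F·x = [9, 0]
P̄ = F·P·Fᵀ + Q = [30 -23; -23 39]
y = z − H·x̄ = [-19]
S = H·P̄·Hᵀ + R = [123]
K = P̄·Hᵀ·S⁻¹ = [20/41; -46/123]
x' = x̄ + K·y = [-11/41, 874/123]
P' = (I − K·H)·P̄ = [30/41 -23/41; -23/41 2681/123]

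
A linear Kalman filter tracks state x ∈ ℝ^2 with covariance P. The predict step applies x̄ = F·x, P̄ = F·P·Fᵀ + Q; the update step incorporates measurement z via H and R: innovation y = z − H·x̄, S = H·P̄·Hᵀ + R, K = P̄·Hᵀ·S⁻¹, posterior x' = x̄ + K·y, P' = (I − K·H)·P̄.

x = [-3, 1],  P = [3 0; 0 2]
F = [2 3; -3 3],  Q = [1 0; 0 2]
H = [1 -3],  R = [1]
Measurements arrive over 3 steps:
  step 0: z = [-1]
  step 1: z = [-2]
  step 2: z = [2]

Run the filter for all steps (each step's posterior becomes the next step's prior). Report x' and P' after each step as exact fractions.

step 0: x' = [-187/455, 102/455], P' = [13144/455 4371/455; 4371/455 1504/455]
step 1: x' = [604475/538348, 1121367/1076696], P' = [1422543/269174 889305/538348; 889305/538348 673081/1076696]
step 2: x' = [2060905941/499499128, 352496943/499499128], P' = [2454328325/499499128 767610831/499499128; 767610831/499499128 294417677/499499128]

step 0: x̄ = F·x = [-3, 12]
step 0: P̄ = F·P·Fᵀ + Q = [31 0; 0 47]
step 0: y = z − H·x̄ = [38]
step 0: S = H·P̄·Hᵀ + R = [455]
step 0: K = P̄·Hᵀ·S⁻¹ = [31/455; -141/455]
step 0: x' = x̄ + K·y = [-187/455, 102/455]
step 0: P' = (I − K·H)·P̄ = [13144/455 4371/455; 4371/455 1504/455]
step 1: x̄ = F·x = [-68/455, 867/455]
step 1: P̄ = F·P·Fᵀ + Q = [119019/455 -78441/455; -78441/455 54064/455]
step 1: y = z − H·x̄ = [1759/455]
step 1: S = H·P̄·Hᵀ + R = [1076696/455]
step 1: K = P̄·Hᵀ·S⁻¹ = [177171/538348; -240633/1076696]
step 1: x' = x̄ + K·y = [604475/538348, 1121367/1076696]
step 1: P' = (I − K·H)·P̄ = [1422543/269174 889305/538348; 889305/538348 673081/1076696]
step 2: x̄ = F·x = [5782001/1076696, -262749/1076696]
step 2: P̄ = F·P·Fᵀ + Q = [51238433/1076696 -33419133/1076696; -33419133/1076696 27407689/1076696]
step 2: y = z − H·x̄ = [-552107/134587]
step 2: S = H·P̄·Hᵀ + R = [62437391/134587]
step 2: K = P̄·Hᵀ·S⁻¹ = [18936979/62437391; -14455275/62437391]
step 2: x' = x̄ + K·y = [2060905941/499499128, 352496943/499499128]
step 2: P' = (I − K·H)·P̄ = [2454328325/499499128 767610831/499499128; 767610831/499499128 294417677/499499128]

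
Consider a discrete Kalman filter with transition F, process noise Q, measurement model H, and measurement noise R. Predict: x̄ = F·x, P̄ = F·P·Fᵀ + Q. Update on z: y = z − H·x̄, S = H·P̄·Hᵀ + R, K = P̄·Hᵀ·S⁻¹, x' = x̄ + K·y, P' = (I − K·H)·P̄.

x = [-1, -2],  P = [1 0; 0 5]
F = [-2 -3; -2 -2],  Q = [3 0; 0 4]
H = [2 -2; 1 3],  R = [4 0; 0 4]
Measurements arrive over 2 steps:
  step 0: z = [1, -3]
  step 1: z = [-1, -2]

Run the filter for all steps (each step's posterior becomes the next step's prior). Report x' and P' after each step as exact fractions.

step 0: x' = [-947/2680, -2149/2680], P' = [1027/1340 109/1340; 109/1340 403/1340]
step 1: x' = [-829922/1382467, -453264/1382467], P' = [1004216/1382467 103692/1382467; 103692/1382467 413948/1382467]

step 0: x̄ = F·x = [8, 6]
step 0: P̄ = F·P·Fᵀ + Q = [52 34; 34 28]
step 0: y = z − H·x̄ = [-3, -29]
step 0: S = H·P̄·Hᵀ + R = [52 72; 72 512]
step 0: K = P̄·Hᵀ·S⁻¹ = [459/1340 677/2680; -147/1340 659/2680]
step 0: x' = x̄ + K·y = [-947/2680, -2149/2680]
step 0: P' = (I − K·H)·P̄ = [1027/1340 109/1340; 109/1340 403/1340]
step 1: x̄ = F·x = [8341/2680, 774/335]
step 1: P̄ = F·P·Fᵀ + Q = [13063/1340 1904/335; 1904/335 2988/335]
step 1: y = z − H·x̄ = [-3489/1340, -32277/2680]
step 1: S = H·P̄·Hᵀ + R = [11123/335 -7561/670; -7561/670 171687/1340]
step 1: K = P̄·Hᵀ·S⁻¹ = [450262/1382467 328823/1382467; -155128/1382467 336384/1382467]
step 1: x' = x̄ + K·y = [-829922/1382467, -453264/1382467]
step 1: P' = (I − K·H)·P̄ = [1004216/1382467 103692/1382467; 103692/1382467 413948/1382467]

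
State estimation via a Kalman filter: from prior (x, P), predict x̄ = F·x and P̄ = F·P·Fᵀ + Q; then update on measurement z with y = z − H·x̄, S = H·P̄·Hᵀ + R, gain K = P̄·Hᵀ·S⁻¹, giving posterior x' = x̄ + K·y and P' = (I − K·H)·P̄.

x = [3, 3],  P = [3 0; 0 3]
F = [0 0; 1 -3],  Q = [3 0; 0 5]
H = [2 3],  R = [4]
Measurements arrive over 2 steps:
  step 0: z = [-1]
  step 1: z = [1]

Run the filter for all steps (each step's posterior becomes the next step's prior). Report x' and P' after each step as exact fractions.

step 0: x' = [102/331, -201/331], P' = [957/331 -630/331; -630/331 560/331]
step 1: x' = [-1338/13523, 5697/13523], P' = [78159/27046 -25722/13523; -25722/13523 22864/13523]

step 0: x̄ = F·x = [0, -6]
step 0: P̄ = F·P·Fᵀ + Q = [3 0; 0 35]
step 0: y = z − H·x̄ = [17]
step 0: S = H·P̄·Hᵀ + R = [331]
step 0: K = P̄·Hᵀ·S⁻¹ = [6/331; 105/331]
step 0: x' = x̄ + K·y = [102/331, -201/331]
step 0: P' = (I − K·H)·P̄ = [957/331 -630/331; -630/331 560/331]
step 1: x̄ = F·x = [0, 705/331]
step 1: P̄ = F·P·Fᵀ + Q = [3 0; 0 11432/331]
step 1: y = z − H·x̄ = [-1784/331]
step 1: S = H·P̄·Hᵀ + R = [108184/331]
step 1: K = P̄·Hᵀ·S⁻¹ = [993/54092; 4287/13523]
step 1: x' = x̄ + K·y = [-1338/13523, 5697/13523]
step 1: P' = (I − K·H)·P̄ = [78159/27046 -25722/13523; -25722/13523 22864/13523]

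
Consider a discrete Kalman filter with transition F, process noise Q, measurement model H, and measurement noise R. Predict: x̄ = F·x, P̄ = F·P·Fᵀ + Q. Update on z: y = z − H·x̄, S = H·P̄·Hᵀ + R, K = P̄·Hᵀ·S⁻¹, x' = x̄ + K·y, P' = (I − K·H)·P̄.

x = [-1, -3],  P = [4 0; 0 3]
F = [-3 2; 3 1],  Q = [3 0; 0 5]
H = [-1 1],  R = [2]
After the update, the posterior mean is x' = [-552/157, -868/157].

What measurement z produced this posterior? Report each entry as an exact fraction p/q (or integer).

x̄ = F·x = [-3, -6]
P̄ = F·P·Fᵀ + Q = [51 -30; -30 44]
S = H·P̄·Hᵀ + R = [157]
K = P̄·Hᵀ·S⁻¹ = [-81/157; 74/157]
x' − x̄ = [-81/157, 74/157] = K·y
y = (KᵀK)⁻¹·Kᵀ·(x' − x̄) = [1]
z = y + H·x̄ = [1] + [-3] = [-2]

z = [-2]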